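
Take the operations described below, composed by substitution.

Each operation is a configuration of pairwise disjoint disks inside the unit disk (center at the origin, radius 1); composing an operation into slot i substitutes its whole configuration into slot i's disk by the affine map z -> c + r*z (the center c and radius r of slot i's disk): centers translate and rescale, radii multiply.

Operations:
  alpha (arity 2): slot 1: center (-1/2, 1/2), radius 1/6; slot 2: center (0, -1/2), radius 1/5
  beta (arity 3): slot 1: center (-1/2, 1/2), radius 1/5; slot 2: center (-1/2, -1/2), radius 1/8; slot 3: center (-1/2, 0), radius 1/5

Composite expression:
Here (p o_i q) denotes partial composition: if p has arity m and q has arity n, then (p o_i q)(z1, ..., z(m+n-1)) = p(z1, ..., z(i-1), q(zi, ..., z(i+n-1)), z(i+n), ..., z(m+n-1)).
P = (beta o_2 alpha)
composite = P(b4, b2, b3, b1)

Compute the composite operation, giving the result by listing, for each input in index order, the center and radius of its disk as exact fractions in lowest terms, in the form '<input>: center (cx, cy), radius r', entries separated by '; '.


b1: center (-1/2, 0), radius 1/5; b2: center (-9/16, -7/16), radius 1/48; b3: center (-1/2, -9/16), radius 1/40; b4: center (-1/2, 1/2), radius 1/5

Nesting under beta composes maps z -> c + r*z down each b-path.
for b4, the 1-step affine chain lands on center (-1/2, 1/2), radius 1/5
for b2, the 2-step affine chain lands on center (-9/16, -7/16), radius 1/48
for b3, the 2-step affine chain lands on center (-1/2, -9/16), radius 1/40
for b1, the 1-step affine chain lands on center (-1/2, 0), radius 1/5


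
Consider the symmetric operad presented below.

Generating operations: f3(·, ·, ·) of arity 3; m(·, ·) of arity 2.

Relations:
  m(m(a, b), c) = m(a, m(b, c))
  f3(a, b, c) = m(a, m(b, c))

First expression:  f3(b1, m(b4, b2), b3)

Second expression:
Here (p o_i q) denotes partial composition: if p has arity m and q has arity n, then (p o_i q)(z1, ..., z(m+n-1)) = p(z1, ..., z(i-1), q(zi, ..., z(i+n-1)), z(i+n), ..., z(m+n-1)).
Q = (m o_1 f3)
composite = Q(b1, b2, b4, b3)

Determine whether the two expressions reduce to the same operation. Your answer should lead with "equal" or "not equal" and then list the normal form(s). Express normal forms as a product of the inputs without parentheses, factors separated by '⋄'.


not equal; first: b1 ⋄ b4 ⋄ b2 ⋄ b3; second: b1 ⋄ b2 ⋄ b4 ⋄ b3

The first expression reduces to b1 ⋄ b4 ⋄ b2 ⋄ b3
The second expression reduces to b1 ⋄ b2 ⋄ b4 ⋄ b3
The forms do not match — not equal.


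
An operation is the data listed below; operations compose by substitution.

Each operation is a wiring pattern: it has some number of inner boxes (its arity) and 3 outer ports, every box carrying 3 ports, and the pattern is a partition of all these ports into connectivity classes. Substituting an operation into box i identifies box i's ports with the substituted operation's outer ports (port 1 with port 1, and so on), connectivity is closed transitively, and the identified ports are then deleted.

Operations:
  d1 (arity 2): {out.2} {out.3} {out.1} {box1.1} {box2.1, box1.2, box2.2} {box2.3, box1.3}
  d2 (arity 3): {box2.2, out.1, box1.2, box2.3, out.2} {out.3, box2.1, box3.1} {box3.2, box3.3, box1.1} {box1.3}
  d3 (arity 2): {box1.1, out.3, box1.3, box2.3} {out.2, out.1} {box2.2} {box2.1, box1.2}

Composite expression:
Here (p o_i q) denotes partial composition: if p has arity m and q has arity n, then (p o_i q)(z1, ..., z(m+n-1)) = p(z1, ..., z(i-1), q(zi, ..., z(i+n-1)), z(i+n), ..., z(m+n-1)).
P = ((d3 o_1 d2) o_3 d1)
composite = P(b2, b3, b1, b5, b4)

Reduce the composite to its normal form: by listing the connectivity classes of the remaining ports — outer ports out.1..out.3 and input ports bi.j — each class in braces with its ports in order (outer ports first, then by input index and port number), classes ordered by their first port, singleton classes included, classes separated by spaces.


{out.1, out.2} {out.3, b2.2, b3.1, b3.2, b3.3, b4.1, b4.3} {b1.1} {b1.2, b5.1, b5.2} {b1.3, b5.3} {b2.1} {b2.3} {b4.2}

Reachability decides: close wires over d3-identified ports.
after d1, the pattern on (b1, b5) reads {out.1} {out.2} {out.3} {b1.1} {b1.2, b5.1, b5.2} {b1.3, b5.3} (out.j = its outer ports)
after d2, the pattern on (b2, b3, b1, b5) reads {out.1, out.2, b2.2, b3.2, b3.3} {out.3, b3.1} {b1.1} {b1.2, b5.1, b5.2} {b1.3, b5.3} {b2.1} {b2.3} (out.j = its outer ports)
after d3, the pattern on (b2, b3, b1, b5, b4) reads {out.1, out.2} {out.3, b2.2, b3.1, b3.2, b3.3, b4.1, b4.3} {b1.1} {b1.2, b5.1, b5.2} {b1.3, b5.3} {b2.1} {b2.3} {b4.2} (out.j = its outer ports)


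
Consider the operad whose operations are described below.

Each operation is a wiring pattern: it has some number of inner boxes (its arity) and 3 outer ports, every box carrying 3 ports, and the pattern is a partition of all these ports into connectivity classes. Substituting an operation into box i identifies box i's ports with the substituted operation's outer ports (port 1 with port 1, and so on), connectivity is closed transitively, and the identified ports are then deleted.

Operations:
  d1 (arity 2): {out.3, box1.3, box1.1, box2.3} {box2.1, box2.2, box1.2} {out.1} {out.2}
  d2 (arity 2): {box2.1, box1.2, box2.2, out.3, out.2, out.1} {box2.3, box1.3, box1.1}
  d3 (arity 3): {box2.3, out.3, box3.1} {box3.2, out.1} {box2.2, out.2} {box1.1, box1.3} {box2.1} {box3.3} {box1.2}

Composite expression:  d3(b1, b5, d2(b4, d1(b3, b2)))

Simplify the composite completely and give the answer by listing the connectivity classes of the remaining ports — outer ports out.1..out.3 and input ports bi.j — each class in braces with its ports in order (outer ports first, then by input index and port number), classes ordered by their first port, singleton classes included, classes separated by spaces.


Treat the ports identified at d3 as solder joints: merge, then drop.
d1 over (b3, b2) gives {out.1} {out.2} {out.3, b2.3, b3.1, b3.3} {b2.1, b2.2, b3.2}, out.j being that stage's outer ports
d2 over (b4, b3, b2) gives {out.1, out.2, out.3, b4.2} {b2.1, b2.2, b3.2} {b2.3, b3.1, b3.3, b4.1, b4.3}, out.j being that stage's outer ports
d3 over (b1, b5, b4, b3, b2) gives {out.1, out.3, b4.2, b5.3} {out.2, b5.2} {b1.1, b1.3} {b1.2} {b2.1, b2.2, b3.2} {b2.3, b3.1, b3.3, b4.1, b4.3} {b5.1}, out.j being that stage's outer ports

{out.1, out.3, b4.2, b5.3} {out.2, b5.2} {b1.1, b1.3} {b1.2} {b2.1, b2.2, b3.2} {b2.3, b3.1, b3.3, b4.1, b4.3} {b5.1}


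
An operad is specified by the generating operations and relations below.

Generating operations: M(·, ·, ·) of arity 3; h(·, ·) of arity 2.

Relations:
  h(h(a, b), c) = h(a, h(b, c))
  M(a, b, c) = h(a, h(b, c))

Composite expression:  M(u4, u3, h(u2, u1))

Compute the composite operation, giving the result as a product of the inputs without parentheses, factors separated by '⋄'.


Under associativity of M, the answer is the u's in reading order.
h(u2, u1) collapses to u2 ⋄ u1
M(u4, u3, h(u2, u1)) collapses to u4 ⋄ u3 ⋄ u2 ⋄ u1

u4 ⋄ u3 ⋄ u2 ⋄ u1


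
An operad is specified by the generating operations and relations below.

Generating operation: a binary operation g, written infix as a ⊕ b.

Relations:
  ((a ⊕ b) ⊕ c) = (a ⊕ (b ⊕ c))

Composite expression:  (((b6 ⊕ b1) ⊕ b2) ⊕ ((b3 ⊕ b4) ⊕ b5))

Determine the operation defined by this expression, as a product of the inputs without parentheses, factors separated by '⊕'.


b6 ⊕ b1 ⊕ b2 ⊕ b3 ⊕ b4 ⊕ b5

The g-tree's shape is irrelevant; the b-reading-order decides.
(b6 ⊕ b1) unparenthesizes to b6 ⊕ b1
((b6 ⊕ b1) ⊕ b2) unparenthesizes to b6 ⊕ b1 ⊕ b2
(b3 ⊕ b4) unparenthesizes to b3 ⊕ b4
((b3 ⊕ b4) ⊕ b5) unparenthesizes to b3 ⊕ b4 ⊕ b5
(((b6 ⊕ b1) ⊕ b2) ⊕ ((b3 ⊕ b4) ⊕ b5)) unparenthesizes to b6 ⊕ b1 ⊕ b2 ⊕ b3 ⊕ b4 ⊕ b5


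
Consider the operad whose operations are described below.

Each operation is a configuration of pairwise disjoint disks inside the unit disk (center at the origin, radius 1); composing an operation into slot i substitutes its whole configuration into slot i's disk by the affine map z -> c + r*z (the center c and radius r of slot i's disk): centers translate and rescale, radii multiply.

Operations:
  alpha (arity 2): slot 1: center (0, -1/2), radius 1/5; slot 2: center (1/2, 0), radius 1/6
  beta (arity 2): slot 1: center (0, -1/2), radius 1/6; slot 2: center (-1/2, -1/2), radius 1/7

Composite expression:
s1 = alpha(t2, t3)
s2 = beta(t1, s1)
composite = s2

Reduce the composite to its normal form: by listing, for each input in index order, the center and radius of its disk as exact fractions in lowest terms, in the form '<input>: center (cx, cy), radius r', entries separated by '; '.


t1: center (0, -1/2), radius 1/6; t2: center (-1/2, -4/7), radius 1/35; t3: center (-3/7, -1/2), radius 1/42

Each t-disk chains the slot maps above it in beta; radii multiply.
for t1, the 1-step affine chain lands on center (0, -1/2), radius 1/6
for t2, the 2-step affine chain lands on center (-1/2, -4/7), radius 1/35
for t3, the 2-step affine chain lands on center (-3/7, -1/2), radius 1/42


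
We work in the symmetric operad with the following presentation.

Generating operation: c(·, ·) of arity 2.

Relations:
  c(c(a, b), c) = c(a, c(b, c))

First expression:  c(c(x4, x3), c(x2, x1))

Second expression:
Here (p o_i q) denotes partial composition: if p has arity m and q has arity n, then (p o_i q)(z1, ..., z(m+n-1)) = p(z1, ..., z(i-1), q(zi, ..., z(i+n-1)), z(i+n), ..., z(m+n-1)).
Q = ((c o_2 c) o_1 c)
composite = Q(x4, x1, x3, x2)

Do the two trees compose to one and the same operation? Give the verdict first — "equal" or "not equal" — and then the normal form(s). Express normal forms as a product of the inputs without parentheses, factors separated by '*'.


The first expression, normalized: x4 * x3 * x2 * x1
The second expression, normalized: x4 * x1 * x3 * x2
No match — not equal.

not equal: they reduce to x4 * x3 * x2 * x1 and x4 * x1 * x3 * x2


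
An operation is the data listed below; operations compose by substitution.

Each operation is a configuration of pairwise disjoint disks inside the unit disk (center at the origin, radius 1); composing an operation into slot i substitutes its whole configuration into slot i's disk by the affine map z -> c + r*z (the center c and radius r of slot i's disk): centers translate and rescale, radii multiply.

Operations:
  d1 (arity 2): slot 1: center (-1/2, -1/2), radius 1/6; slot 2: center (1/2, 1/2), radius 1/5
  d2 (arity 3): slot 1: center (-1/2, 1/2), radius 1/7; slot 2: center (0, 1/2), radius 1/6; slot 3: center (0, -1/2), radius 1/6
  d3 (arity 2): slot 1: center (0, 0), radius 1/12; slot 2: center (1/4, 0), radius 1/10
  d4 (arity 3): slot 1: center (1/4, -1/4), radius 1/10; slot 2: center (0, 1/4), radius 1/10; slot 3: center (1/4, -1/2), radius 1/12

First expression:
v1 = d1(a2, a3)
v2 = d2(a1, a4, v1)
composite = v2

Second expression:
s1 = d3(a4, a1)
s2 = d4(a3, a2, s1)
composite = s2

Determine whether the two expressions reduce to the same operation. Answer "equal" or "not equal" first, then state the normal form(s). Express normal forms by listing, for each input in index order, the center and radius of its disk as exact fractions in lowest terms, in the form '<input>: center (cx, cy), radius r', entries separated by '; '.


The first expression, normalized: a1: center (-1/2, 1/2), radius 1/7; a2: center (-1/12, -7/12), radius 1/36; a3: center (1/12, -5/12), radius 1/30; a4: center (0, 1/2), radius 1/6
The second expression, normalized: a1: center (13/48, -1/2), radius 1/120; a2: center (0, 1/4), radius 1/10; a3: center (1/4, -1/4), radius 1/10; a4: center (1/4, -1/2), radius 1/144
The forms do not match — not equal.

not equal; the first gives a1: center (-1/2, 1/2), radius 1/7; a2: center (-1/12, -7/12), radius 1/36; a3: center (1/12, -5/12), radius 1/30; a4: center (0, 1/2), radius 1/6 and the second a1: center (13/48, -1/2), radius 1/120; a2: center (0, 1/4), radius 1/10; a3: center (1/4, -1/4), radius 1/10; a4: center (1/4, -1/2), radius 1/144


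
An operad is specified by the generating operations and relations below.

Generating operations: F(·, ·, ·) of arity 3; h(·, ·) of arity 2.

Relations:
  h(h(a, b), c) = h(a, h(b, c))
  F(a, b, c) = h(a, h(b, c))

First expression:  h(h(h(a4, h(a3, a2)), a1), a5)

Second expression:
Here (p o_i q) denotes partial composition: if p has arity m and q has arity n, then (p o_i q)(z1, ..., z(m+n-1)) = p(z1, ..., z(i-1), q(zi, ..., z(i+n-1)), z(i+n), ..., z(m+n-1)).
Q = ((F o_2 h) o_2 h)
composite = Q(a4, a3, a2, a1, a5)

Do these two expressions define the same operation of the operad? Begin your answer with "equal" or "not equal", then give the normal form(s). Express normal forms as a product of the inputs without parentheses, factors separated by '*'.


Normal form of the first expression: a4 * a3 * a2 * a1 * a5
Normal form of the second expression: a4 * a3 * a2 * a1 * a5
Same normal form: equal.

equal: each reduces to a4 * a3 * a2 * a1 * a5


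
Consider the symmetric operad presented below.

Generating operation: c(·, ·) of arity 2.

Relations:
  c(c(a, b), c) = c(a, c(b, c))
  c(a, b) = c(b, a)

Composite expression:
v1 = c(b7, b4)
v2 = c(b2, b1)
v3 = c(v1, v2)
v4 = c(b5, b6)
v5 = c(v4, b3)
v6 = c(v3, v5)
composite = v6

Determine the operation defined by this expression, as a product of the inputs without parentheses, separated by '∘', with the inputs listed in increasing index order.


b1 ∘ b2 ∘ b3 ∘ b4 ∘ b5 ∘ b6 ∘ b7

Key point: c commutes, so take the b-inputs in any fixed order.
c(b7, b4) spells out as b7 ∘ b4
c(b2, b1) spells out as b2 ∘ b1
c(c(b7, b4), c(b2, b1)) spells out as b7 ∘ b4 ∘ b2 ∘ b1
c(b5, b6) spells out as b5 ∘ b6
c(c(b5, b6), b3) spells out as b5 ∘ b6 ∘ b3
c(c(c(b7, b4), c(b2, b1)), c(c(b5, b6), b3)) spells out as b7 ∘ b4 ∘ b2 ∘ b1 ∘ b5 ∘ b6 ∘ b3
rearranged into index order: b1 ∘ b2 ∘ b3 ∘ b4 ∘ b5 ∘ b6 ∘ b7


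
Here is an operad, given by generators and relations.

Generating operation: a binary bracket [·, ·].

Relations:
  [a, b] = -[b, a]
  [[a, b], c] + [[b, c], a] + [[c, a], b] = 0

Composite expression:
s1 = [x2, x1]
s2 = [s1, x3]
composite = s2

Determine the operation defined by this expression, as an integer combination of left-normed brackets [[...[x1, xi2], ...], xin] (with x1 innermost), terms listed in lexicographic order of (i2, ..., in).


-[[x1, x2], x3]


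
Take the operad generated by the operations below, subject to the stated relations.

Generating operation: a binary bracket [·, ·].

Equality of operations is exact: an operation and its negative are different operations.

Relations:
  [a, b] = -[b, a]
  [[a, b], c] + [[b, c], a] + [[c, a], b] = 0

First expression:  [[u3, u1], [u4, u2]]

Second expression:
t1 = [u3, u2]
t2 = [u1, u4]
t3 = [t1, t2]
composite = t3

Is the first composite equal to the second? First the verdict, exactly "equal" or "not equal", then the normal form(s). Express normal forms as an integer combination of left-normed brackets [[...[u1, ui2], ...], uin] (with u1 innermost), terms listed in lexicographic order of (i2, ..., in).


not equal — first [[[u1, u3], u2], u4] - [[[u1, u3], u4], u2], second [[[u1, u4], u2], u3] - [[[u1, u4], u3], u2]


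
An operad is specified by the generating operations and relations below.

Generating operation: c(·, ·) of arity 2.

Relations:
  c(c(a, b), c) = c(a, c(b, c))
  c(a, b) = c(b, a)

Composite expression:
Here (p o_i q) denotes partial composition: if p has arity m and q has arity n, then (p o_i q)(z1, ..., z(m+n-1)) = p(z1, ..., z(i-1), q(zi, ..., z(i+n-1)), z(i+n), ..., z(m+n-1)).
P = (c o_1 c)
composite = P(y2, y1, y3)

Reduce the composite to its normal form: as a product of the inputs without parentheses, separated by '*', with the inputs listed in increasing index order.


Key point: c commutes, so take the y-inputs in any fixed order.
c(y2, y1) spells out as y2 * y1
c(c(y2, y1), y3) spells out as y2 * y1 * y3
the factors in increasing index order: y1 * y2 * y3

y1 * y2 * y3


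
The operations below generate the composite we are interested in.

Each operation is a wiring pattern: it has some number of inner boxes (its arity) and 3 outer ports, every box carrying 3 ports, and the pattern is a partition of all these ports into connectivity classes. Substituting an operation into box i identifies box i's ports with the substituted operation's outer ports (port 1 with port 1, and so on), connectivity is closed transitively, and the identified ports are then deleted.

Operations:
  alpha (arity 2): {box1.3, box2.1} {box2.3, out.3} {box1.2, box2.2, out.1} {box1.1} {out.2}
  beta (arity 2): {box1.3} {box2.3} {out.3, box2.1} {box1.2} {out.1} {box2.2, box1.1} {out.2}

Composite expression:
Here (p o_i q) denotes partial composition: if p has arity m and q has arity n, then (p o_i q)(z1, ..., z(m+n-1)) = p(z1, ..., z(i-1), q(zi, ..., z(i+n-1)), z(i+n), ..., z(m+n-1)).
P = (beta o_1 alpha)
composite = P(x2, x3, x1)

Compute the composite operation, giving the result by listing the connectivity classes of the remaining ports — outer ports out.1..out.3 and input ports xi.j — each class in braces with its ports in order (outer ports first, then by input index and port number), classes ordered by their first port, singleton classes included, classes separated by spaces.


After gluing at beta, chains via deleted ports link the x-ports.
through alpha, on inputs (x2, x3): {out.1, x2.2, x3.2} {out.2} {out.3, x3.3} {x2.1} {x2.3, x3.1} (out.j = stage outer ports)
through beta, on inputs (x2, x3, x1): {out.1} {out.2} {out.3, x1.1} {x1.2, x2.2, x3.2} {x1.3} {x2.1} {x2.3, x3.1} {x3.3} (out.j = stage outer ports)

{out.1} {out.2} {out.3, x1.1} {x1.2, x2.2, x3.2} {x1.3} {x2.1} {x2.3, x3.1} {x3.3}


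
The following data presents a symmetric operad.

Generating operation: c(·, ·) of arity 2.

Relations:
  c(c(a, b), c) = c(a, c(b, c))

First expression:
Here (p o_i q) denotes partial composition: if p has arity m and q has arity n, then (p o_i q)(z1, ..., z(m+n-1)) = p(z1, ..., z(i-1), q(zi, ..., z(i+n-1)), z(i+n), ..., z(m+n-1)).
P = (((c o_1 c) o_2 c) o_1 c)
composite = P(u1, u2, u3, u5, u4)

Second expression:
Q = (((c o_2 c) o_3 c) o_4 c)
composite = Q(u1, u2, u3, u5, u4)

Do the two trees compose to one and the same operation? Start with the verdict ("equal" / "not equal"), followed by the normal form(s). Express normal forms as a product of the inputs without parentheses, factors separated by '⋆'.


Reducing the first expression gives u1 ⋆ u2 ⋆ u3 ⋆ u5 ⋆ u4
Reducing the second expression gives u1 ⋆ u2 ⋆ u3 ⋆ u5 ⋆ u4
The forms coincide; equal.

equal: each reduces to u1 ⋆ u2 ⋆ u3 ⋆ u5 ⋆ u4


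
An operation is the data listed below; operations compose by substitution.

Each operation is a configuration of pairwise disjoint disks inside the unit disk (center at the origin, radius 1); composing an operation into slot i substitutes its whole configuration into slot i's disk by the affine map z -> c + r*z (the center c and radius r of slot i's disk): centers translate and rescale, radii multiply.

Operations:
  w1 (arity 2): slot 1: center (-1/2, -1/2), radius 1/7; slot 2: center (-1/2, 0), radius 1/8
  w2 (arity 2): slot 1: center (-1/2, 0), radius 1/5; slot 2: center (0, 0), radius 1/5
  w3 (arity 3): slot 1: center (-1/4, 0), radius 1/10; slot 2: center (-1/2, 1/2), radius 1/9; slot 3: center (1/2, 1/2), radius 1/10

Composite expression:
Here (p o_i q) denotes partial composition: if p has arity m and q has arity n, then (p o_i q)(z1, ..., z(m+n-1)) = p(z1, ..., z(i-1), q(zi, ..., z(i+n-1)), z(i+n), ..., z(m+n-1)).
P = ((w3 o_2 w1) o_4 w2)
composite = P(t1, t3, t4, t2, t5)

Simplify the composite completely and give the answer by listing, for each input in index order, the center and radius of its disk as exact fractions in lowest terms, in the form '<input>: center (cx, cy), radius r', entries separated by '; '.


t1: center (-1/4, 0), radius 1/10; t2: center (9/20, 1/2), radius 1/50; t3: center (-5/9, 4/9), radius 1/63; t4: center (-5/9, 1/2), radius 1/72; t5: center (1/2, 1/2), radius 1/50

Only the slot chain above each t matters under w3; compose those maps.
input t1: composing its 1 substitution step yields center (-1/4, 0), radius 1/10
input t3: composing its 2 substitution steps yields center (-5/9, 4/9), radius 1/63
input t4: composing its 2 substitution steps yields center (-5/9, 1/2), radius 1/72
input t2: composing its 2 substitution steps yields center (9/20, 1/2), radius 1/50
input t5: composing its 2 substitution steps yields center (1/2, 1/2), radius 1/50


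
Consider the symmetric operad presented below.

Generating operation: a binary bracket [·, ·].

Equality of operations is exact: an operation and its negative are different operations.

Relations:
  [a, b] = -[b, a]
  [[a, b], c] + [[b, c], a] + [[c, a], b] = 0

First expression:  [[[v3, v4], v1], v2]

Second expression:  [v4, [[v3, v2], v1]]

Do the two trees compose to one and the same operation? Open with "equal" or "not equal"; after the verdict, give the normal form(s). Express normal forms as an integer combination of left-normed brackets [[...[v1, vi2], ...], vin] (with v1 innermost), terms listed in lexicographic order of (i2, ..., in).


The first composite normalizes to -[[[v1, v3], v4], v2] + [[[v1, v4], v3], v2]
The second composite normalizes to -[[[v1, v2], v3], v4] + [[[v1, v3], v2], v4]
Distinct normal forms: not equal.

not equal: they reduce to -[[[v1, v3], v4], v2] + [[[v1, v4], v3], v2] and -[[[v1, v2], v3], v4] + [[[v1, v3], v2], v4]


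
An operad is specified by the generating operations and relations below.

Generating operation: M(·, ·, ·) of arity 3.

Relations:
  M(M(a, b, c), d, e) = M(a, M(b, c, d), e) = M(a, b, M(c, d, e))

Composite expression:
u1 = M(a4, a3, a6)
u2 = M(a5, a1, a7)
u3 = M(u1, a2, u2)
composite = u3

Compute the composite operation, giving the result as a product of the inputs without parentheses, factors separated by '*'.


a4 * a3 * a6 * a2 * a5 * a1 * a7

Every regrouping of M is equal, so read the a-inputs in written order.
M(a4, a3, a6) linearizes to a4 * a3 * a6
M(a5, a1, a7) linearizes to a5 * a1 * a7
M(M(a4, a3, a6), a2, M(a5, a1, a7)) linearizes to a4 * a3 * a6 * a2 * a5 * a1 * a7


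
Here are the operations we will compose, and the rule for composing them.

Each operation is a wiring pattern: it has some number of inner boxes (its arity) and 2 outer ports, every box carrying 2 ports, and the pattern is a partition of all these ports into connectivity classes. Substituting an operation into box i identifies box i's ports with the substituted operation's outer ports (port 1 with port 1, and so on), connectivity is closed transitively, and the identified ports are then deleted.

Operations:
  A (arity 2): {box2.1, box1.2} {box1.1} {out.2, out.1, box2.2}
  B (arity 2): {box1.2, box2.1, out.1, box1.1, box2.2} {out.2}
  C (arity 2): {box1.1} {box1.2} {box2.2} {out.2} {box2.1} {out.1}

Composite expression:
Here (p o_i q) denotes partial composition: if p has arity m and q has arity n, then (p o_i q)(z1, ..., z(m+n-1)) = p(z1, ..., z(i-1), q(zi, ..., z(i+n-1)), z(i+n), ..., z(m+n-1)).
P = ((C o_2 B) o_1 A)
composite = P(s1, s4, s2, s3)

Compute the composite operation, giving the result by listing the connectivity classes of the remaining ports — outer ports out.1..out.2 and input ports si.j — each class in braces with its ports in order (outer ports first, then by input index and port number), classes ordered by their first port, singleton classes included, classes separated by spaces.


{out.1} {out.2} {s1.1} {s1.2, s4.1} {s2.1, s2.2, s3.1, s3.2} {s4.2}

Connectivity passes through glued C-boundaries; trace each wire chain.
after A, the pattern on (s1, s4) reads {out.1, out.2, s4.2} {s1.1} {s1.2, s4.1} (out.j = its outer ports)
after B, the pattern on (s2, s3) reads {out.1, s2.1, s2.2, s3.1, s3.2} {out.2} (out.j = its outer ports)
after C, the pattern on (s1, s4, s2, s3) reads {out.1} {out.2} {s1.1} {s1.2, s4.1} {s2.1, s2.2, s3.1, s3.2} {s4.2} (out.j = its outer ports)


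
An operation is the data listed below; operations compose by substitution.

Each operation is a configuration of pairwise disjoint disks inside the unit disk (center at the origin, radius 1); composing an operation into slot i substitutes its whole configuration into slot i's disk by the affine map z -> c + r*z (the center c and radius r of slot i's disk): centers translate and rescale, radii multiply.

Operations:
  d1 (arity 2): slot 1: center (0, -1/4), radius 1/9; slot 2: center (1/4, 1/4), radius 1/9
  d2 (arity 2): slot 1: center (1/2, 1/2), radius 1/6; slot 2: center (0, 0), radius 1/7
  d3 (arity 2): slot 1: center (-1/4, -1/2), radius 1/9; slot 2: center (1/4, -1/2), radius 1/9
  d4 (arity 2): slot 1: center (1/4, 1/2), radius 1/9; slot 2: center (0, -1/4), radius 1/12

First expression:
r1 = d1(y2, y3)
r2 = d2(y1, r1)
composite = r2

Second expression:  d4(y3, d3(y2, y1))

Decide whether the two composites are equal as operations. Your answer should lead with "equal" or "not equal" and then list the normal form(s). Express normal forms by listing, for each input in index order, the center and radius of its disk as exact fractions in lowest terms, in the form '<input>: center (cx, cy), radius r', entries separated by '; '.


not equal; the first gives y1: center (1/2, 1/2), radius 1/6; y2: center (0, -1/28), radius 1/63; y3: center (1/28, 1/28), radius 1/63 and the second y1: center (1/48, -7/24), radius 1/108; y2: center (-1/48, -7/24), radius 1/108; y3: center (1/4, 1/2), radius 1/9


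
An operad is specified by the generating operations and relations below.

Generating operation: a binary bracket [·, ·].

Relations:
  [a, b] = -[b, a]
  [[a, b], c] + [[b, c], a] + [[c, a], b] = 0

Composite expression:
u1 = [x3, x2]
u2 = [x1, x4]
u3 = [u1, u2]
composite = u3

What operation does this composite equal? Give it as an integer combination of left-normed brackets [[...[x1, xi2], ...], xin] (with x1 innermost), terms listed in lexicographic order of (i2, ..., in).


[[[x1, x4], x2], x3] - [[[x1, x4], x3], x2]

Skip Jacobi rewriting: expand, keep x1-initial words, read off terms.
Composite bracket: [[x3, x2], [x1, x4]]
Full expansion: 8 signed words from ab - ba (2^3 = 8).
The x1-initial words carry the normal form:
  word x1x4x2x3 has sign +1, contributing +[[[x1, x4], x2], x3]
  word x1x4x3x2 has sign -1, contributing -[[[x1, x4], x3], x2]


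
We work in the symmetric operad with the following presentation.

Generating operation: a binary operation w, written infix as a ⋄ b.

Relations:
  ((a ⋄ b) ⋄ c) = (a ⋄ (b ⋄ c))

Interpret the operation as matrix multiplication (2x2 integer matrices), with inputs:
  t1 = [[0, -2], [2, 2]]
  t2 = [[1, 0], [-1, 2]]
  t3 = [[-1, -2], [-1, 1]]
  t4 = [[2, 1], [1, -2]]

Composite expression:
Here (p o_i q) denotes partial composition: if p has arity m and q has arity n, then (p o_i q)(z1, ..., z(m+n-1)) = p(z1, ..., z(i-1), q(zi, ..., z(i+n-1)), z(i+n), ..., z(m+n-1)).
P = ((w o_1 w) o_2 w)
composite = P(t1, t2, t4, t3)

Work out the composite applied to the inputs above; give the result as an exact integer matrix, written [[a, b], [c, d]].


[[-10, 10], [4, -16]]

(t2 ⋄ t4) = [[2, 1], [0, -5]]
(t1 ⋄ (t2 ⋄ t4)) = [[0, 10], [4, -8]]
((t1 ⋄ (t2 ⋄ t4)) ⋄ t3) = [[-10, 10], [4, -16]]


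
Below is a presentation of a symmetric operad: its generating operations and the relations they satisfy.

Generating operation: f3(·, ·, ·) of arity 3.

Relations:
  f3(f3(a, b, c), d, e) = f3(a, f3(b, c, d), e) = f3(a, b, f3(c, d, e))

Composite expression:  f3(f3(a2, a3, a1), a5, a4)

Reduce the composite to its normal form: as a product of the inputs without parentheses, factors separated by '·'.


a2 · a3 · a1 · a5 · a4

Every regrouping of f3 is equal, so read the a-inputs in written order.
f3(a2, a3, a1) reduces to a2 · a3 · a1
f3(f3(a2, a3, a1), a5, a4) reduces to a2 · a3 · a1 · a5 · a4


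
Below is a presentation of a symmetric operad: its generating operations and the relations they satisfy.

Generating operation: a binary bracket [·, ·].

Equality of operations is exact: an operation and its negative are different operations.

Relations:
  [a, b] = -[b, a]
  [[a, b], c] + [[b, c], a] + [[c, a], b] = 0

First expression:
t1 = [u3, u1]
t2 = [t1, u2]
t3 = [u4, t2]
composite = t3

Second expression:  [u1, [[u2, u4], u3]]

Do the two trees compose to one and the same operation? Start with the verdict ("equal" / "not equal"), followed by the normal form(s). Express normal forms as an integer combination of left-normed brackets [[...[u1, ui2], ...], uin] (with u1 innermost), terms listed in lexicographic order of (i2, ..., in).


The first composite normalizes to [[[u1, u3], u2], u4]
The second composite normalizes to [[[u1, u2], u4], u3] - [[[u1, u3], u2], u4] + [[[u1, u3], u4], u2] - [[[u1, u4], u2], u3]
No match — not equal.

not equal; first: [[[u1, u3], u2], u4]; second: [[[u1, u2], u4], u3] - [[[u1, u3], u2], u4] + [[[u1, u3], u4], u2] - [[[u1, u4], u2], u3]


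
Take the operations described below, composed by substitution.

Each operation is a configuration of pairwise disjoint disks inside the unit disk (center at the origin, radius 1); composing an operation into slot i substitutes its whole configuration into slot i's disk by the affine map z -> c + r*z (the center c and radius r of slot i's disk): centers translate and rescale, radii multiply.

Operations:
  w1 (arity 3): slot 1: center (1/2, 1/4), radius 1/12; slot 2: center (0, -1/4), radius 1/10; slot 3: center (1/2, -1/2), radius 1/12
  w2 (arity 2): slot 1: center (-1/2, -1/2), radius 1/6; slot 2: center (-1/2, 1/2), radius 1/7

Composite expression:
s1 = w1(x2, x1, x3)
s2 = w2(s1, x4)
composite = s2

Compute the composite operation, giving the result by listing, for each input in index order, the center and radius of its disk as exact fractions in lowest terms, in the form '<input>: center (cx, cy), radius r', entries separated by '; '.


x1: center (-1/2, -13/24), radius 1/60; x2: center (-5/12, -11/24), radius 1/72; x3: center (-5/12, -7/12), radius 1/72; x4: center (-1/2, 1/2), radius 1/7

Only the slot chain above each x matters under w2; compose those maps.
input x2: composing its 2 substitution steps yields center (-5/12, -11/24), radius 1/72
input x1: composing its 2 substitution steps yields center (-1/2, -13/24), radius 1/60
input x3: composing its 2 substitution steps yields center (-5/12, -7/12), radius 1/72
input x4: composing its 1 substitution step yields center (-1/2, 1/2), radius 1/7


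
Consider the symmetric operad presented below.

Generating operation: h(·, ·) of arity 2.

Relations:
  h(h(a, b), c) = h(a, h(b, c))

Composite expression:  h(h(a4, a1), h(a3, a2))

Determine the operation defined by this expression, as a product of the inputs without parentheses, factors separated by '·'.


a4 · a1 · a3 · a2

The h-tree's shape is irrelevant; the a-reading-order decides.
h(a4, a1) linearizes to a4 · a1
h(a3, a2) linearizes to a3 · a2
h(h(a4, a1), h(a3, a2)) linearizes to a4 · a1 · a3 · a2


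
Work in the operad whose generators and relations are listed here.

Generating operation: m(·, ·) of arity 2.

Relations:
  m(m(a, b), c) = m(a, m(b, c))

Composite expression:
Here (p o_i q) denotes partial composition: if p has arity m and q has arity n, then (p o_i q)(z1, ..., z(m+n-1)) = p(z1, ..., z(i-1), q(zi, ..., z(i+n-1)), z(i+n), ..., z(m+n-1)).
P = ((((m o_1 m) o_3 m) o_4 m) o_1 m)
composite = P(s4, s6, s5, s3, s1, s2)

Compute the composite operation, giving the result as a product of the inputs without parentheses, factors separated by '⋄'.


All parenthesizations of m agree; list the s-inputs left to right.
m(s4, s6) linearizes to s4 ⋄ s6
m(m(s4, s6), s5) linearizes to s4 ⋄ s6 ⋄ s5
m(s1, s2) linearizes to s1 ⋄ s2
m(s3, m(s1, s2)) linearizes to s3 ⋄ s1 ⋄ s2
m(m(m(s4, s6), s5), m(s3, m(s1, s2))) linearizes to s4 ⋄ s6 ⋄ s5 ⋄ s3 ⋄ s1 ⋄ s2

s4 ⋄ s6 ⋄ s5 ⋄ s3 ⋄ s1 ⋄ s2


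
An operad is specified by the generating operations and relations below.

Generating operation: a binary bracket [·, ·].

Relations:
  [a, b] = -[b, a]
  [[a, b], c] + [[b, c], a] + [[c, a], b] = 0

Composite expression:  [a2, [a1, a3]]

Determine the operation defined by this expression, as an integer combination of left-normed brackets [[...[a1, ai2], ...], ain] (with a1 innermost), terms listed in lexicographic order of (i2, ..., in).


-[[a1, a3], a2]


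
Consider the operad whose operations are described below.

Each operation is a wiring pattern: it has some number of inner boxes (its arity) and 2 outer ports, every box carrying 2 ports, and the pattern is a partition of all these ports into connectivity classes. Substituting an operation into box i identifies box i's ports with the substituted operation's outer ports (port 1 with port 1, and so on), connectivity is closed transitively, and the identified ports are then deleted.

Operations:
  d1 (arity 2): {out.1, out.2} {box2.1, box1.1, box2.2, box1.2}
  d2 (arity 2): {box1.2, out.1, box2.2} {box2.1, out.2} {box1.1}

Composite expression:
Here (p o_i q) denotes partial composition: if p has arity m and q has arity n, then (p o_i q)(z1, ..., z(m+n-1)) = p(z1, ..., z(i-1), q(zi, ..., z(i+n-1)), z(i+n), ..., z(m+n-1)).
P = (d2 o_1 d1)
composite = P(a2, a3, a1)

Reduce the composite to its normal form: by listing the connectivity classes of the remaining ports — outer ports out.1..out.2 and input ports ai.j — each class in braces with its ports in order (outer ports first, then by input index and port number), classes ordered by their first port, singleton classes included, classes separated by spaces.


{out.1, a1.2} {out.2, a1.1} {a2.1, a2.2, a3.1, a3.2}

Treat the ports identified at d2 as solder joints: merge, then drop.
composing d1 on (a2, a3), with out.j its own outer ports: {out.1, out.2} {a2.1, a2.2, a3.1, a3.2}
composing d2 on (a2, a3, a1), with out.j its own outer ports: {out.1, a1.2} {out.2, a1.1} {a2.1, a2.2, a3.1, a3.2}


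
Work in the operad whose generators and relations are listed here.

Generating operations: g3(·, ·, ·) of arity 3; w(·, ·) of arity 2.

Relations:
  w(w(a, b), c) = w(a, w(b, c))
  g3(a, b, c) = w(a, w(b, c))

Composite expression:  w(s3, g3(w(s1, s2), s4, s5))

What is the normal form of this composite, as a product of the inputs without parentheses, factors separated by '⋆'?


Every regrouping of w is equal, so read the s-inputs in written order.
w(s1, s2) flattens to s1 ⋆ s2
g3(w(s1, s2), s4, s5) flattens to s1 ⋆ s2 ⋆ s4 ⋆ s5
w(s3, g3(w(s1, s2), s4, s5)) flattens to s3 ⋆ s1 ⋆ s2 ⋆ s4 ⋆ s5

s3 ⋆ s1 ⋆ s2 ⋆ s4 ⋆ s5


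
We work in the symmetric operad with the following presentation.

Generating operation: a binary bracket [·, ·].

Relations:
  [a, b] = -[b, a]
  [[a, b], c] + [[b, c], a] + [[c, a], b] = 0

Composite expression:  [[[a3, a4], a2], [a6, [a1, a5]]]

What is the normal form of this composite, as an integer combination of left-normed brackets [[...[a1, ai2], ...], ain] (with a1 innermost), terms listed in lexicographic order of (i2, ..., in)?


In the tensor algebra, words opening a1 carry the a1-anchored form.
Composite bracket: [[[a3, a4], a2], [a6, [a1, a5]]]
The bracket unfolds into 32 signed words via [a, b] = ab - ba (2^5 = 32).
Only words starting with a1 matter:
  the word a1a5a6a2a3a4 carries sign -1 and contributes -[[[[[a1, a5], a6], a2], a3], a4]
  the word a1a5a6a2a4a3 carries sign +1 and contributes +[[[[[a1, a5], a6], a2], a4], a3]
  the word a1a5a6a3a4a2 carries sign +1 and contributes +[[[[[a1, a5], a6], a3], a4], a2]
  the word a1a5a6a4a3a2 carries sign -1 and contributes -[[[[[a1, a5], a6], a4], a3], a2]

-[[[[[a1, a5], a6], a2], a3], a4] + [[[[[a1, a5], a6], a2], a4], a3] + [[[[[a1, a5], a6], a3], a4], a2] - [[[[[a1, a5], a6], a4], a3], a2]


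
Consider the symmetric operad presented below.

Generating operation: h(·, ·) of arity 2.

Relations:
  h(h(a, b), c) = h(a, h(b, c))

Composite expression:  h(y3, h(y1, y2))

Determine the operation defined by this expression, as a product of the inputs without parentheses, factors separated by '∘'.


y3 ∘ y1 ∘ y2

Key point: h is associative — brackets drop, the y-order remains.
h(y1, y2) reduces to y1 ∘ y2
h(y3, h(y1, y2)) reduces to y3 ∘ y1 ∘ y2


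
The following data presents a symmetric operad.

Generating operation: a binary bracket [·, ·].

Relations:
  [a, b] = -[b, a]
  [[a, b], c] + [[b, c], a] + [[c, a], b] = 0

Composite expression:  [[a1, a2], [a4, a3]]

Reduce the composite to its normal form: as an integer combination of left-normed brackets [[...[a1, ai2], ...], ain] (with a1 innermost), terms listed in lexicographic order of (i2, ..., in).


A multilinear Lie element is pinned by a1-initial words (a1 innermost).
Composite bracket: [[a1, a2], [a4, a3]]
Applying ab - ba throughout gives 8 signed words (2^3 = 8).
The a1-initial words carry the normal form:
  the word a1a2a3a4 carries sign -1 and contributes -[[[a1, a2], a3], a4]
  the word a1a2a4a3 carries sign +1 and contributes +[[[a1, a2], a4], a3]

-[[[a1, a2], a3], a4] + [[[a1, a2], a4], a3]


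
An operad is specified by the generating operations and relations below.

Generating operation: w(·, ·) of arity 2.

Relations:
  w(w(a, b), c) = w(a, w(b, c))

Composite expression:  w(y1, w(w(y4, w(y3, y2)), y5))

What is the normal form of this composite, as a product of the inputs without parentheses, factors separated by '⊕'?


y1 ⊕ y4 ⊕ y3 ⊕ y2 ⊕ y5

Key point: w is associative — brackets drop, the y-order remains.
w(y3, y2) spells out as y3 ⊕ y2
w(y4, w(y3, y2)) spells out as y4 ⊕ y3 ⊕ y2
w(w(y4, w(y3, y2)), y5) spells out as y4 ⊕ y3 ⊕ y2 ⊕ y5
w(y1, w(w(y4, w(y3, y2)), y5)) spells out as y1 ⊕ y4 ⊕ y3 ⊕ y2 ⊕ y5


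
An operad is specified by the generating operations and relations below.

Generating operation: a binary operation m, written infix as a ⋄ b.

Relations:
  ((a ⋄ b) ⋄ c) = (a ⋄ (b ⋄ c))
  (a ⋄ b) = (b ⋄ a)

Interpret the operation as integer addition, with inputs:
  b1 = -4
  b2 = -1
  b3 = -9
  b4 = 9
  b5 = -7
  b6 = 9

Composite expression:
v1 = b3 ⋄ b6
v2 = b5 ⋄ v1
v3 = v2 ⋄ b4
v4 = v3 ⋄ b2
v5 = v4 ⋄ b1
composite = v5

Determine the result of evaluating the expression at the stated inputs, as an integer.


-3

(b3 ⋄ b6) = 0
(b5 ⋄ (b3 ⋄ b6)) = -7
((b5 ⋄ (b3 ⋄ b6)) ⋄ b4) = 2
(((b5 ⋄ (b3 ⋄ b6)) ⋄ b4) ⋄ b2) = 1
((((b5 ⋄ (b3 ⋄ b6)) ⋄ b4) ⋄ b2) ⋄ b1) = -3


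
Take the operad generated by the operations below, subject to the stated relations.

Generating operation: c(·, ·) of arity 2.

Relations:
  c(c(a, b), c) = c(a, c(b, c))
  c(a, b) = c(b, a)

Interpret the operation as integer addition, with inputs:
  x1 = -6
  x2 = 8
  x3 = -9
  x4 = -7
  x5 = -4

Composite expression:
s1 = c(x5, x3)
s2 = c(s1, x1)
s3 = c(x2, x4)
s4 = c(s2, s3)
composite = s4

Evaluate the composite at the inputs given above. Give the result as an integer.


-18


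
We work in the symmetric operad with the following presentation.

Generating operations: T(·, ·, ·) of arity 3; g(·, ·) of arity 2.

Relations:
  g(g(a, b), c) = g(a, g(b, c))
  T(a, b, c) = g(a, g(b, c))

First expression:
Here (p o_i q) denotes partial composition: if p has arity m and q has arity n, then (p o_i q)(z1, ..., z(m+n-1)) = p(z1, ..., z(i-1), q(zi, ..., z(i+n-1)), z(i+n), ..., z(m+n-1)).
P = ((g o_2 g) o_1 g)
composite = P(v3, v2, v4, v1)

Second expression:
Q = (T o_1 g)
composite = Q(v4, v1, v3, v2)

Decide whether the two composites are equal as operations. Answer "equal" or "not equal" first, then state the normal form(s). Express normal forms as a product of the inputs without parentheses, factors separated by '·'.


not equal; the first gives v3 · v2 · v4 · v1 and the second v4 · v1 · v3 · v2

The first expression reduces to v3 · v2 · v4 · v1
The second expression reduces to v4 · v1 · v3 · v2
The normal forms differ: not equal.
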